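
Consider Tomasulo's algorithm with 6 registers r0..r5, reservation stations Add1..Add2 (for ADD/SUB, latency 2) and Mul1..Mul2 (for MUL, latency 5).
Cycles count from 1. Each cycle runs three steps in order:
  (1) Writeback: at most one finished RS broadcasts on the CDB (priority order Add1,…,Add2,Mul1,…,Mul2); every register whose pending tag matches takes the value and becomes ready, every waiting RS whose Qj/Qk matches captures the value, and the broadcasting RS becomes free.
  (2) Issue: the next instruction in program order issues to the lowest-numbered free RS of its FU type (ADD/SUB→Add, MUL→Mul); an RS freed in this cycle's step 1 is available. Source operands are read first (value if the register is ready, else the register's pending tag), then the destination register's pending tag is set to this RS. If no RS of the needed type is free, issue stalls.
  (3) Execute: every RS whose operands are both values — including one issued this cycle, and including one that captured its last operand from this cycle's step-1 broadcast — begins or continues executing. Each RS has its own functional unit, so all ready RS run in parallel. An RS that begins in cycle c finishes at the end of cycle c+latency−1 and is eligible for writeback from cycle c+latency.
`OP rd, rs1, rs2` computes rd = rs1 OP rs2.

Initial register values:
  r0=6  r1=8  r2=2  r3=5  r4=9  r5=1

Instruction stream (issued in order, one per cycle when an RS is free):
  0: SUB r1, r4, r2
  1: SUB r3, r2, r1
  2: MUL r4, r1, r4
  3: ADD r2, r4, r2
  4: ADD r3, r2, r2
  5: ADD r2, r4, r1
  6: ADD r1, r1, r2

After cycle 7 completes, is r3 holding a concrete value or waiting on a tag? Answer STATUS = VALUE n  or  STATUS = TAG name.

  c1: issue SUB r1<-Add1  regs: r0:6,r1:Add1,r2:2,r3:5,r4:9,r5:1
  c2: issue SUB r3<-Add2  regs: r0:6,r1:Add1,r2:2,r3:Add2,r4:9,r5:1
  c3: CDB Add1=7; issue MUL r4<-Mul1  regs: r0:6,r1:7,r2:2,r3:Add2,r4:Mul1,r5:1
  c4: issue ADD r2<-Add1  regs: r0:6,r1:7,r2:Add1,r3:Add2,r4:Mul1,r5:1
  c5: CDB Add2=-5; issue ADD r3<-Add2  regs: r0:6,r1:7,r2:Add1,r3:Add2,r4:Mul1,r5:1
  c6: stall  regs: r0:6,r1:7,r2:Add1,r3:Add2,r4:Mul1,r5:1
  c7: stall  regs: r0:6,r1:7,r2:Add1,r3:Add2,r4:Mul1,r5:1

STATUS = TAG Add2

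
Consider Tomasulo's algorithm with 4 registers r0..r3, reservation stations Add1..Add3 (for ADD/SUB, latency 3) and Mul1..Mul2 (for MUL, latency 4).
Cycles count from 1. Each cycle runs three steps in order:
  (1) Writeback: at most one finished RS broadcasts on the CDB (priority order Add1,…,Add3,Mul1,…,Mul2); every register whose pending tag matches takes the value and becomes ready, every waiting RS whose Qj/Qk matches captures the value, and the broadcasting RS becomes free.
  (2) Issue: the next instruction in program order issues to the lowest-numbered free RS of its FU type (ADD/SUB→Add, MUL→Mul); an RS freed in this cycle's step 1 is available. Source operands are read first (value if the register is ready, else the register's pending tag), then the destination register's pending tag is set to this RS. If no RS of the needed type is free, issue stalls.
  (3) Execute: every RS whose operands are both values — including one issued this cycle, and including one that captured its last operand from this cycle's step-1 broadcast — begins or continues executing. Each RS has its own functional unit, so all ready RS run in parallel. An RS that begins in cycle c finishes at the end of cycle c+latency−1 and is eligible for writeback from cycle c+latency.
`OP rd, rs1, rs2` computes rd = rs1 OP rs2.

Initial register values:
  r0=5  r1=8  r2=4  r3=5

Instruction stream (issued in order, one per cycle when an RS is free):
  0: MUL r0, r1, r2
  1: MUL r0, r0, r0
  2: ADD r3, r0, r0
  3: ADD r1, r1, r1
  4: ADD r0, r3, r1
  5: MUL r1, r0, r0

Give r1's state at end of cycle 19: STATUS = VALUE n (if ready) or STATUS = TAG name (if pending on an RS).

  c1: issue MUL r0<-Mul1  regs: r0:Mul1,r1:8,r2:4,r3:5
  c2: issue MUL r0<-Mul2  regs: r0:Mul2,r1:8,r2:4,r3:5
  c3: issue ADD r3<-Add1  regs: r0:Mul2,r1:8,r2:4,r3:Add1
  c4: issue ADD r1<-Add2  regs: r0:Mul2,r1:Add2,r2:4,r3:Add1
  c5: CDB Mul1=32; issue ADD r0<-Add3  regs: r0:Add3,r1:Add2,r2:4,r3:Add1
  c6: issue MUL r1<-Mul1  regs: r0:Add3,r1:Mul1,r2:4,r3:Add1
  c7: CDB Add2=16  regs: r0:Add3,r1:Mul1,r2:4,r3:Add1
  c8: -  regs: r0:Add3,r1:Mul1,r2:4,r3:Add1
  c9: CDB Mul2=1024  regs: r0:Add3,r1:Mul1,r2:4,r3:Add1
  c10: -  regs: r0:Add3,r1:Mul1,r2:4,r3:Add1
  c11: -  regs: r0:Add3,r1:Mul1,r2:4,r3:Add1
  c12: CDB Add1=2048  regs: r0:Add3,r1:Mul1,r2:4,r3:2048
  c13: -  regs: r0:Add3,r1:Mul1,r2:4,r3:2048
  c14: -  regs: r0:Add3,r1:Mul1,r2:4,r3:2048
  c15: CDB Add3=2064  regs: r0:2064,r1:Mul1,r2:4,r3:2048
  c16: -  regs: r0:2064,r1:Mul1,r2:4,r3:2048
  c17: -  regs: r0:2064,r1:Mul1,r2:4,r3:2048
  c18: -  regs: r0:2064,r1:Mul1,r2:4,r3:2048
  c19: CDB Mul1=4260096  regs: r0:2064,r1:4260096,r2:4,r3:2048

STATUS = VALUE 4260096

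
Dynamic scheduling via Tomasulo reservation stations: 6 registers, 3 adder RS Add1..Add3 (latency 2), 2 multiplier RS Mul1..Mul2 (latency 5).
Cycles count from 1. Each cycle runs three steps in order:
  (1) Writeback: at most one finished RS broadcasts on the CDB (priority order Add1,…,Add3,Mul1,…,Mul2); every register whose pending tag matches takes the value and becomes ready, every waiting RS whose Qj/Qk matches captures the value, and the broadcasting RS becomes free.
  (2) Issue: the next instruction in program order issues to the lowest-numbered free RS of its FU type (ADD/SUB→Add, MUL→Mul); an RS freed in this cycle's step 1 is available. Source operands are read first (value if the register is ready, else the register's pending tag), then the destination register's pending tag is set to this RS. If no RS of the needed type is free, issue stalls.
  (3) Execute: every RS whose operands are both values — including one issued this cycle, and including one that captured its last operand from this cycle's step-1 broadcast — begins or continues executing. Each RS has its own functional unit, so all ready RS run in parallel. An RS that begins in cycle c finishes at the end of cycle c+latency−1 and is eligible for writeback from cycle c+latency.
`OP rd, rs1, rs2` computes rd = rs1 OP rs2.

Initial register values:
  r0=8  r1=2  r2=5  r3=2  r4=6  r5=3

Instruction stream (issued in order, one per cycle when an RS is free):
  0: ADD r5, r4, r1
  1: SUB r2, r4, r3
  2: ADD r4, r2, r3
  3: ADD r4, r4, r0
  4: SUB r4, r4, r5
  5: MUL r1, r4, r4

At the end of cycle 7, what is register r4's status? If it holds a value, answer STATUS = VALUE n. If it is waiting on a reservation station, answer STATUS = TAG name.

STATUS = TAG Add3

  c1: issue ADD r5<-Add1  regs: r0:8,r1:2,r2:5,r3:2,r4:6,r5:Add1
  c2: issue SUB r2<-Add2  regs: r0:8,r1:2,r2:Add2,r3:2,r4:6,r5:Add1
  c3: CDB Add1=8; issue ADD r4<-Add1  regs: r0:8,r1:2,r2:Add2,r3:2,r4:Add1,r5:8
  c4: CDB Add2=4; issue ADD r4<-Add2  regs: r0:8,r1:2,r2:4,r3:2,r4:Add2,r5:8
  c5: issue SUB r4<-Add3  regs: r0:8,r1:2,r2:4,r3:2,r4:Add3,r5:8
  c6: CDB Add1=6; issue MUL r1<-Mul1  regs: r0:8,r1:Mul1,r2:4,r3:2,r4:Add3,r5:8
  c7: -  regs: r0:8,r1:Mul1,r2:4,r3:2,r4:Add3,r5:8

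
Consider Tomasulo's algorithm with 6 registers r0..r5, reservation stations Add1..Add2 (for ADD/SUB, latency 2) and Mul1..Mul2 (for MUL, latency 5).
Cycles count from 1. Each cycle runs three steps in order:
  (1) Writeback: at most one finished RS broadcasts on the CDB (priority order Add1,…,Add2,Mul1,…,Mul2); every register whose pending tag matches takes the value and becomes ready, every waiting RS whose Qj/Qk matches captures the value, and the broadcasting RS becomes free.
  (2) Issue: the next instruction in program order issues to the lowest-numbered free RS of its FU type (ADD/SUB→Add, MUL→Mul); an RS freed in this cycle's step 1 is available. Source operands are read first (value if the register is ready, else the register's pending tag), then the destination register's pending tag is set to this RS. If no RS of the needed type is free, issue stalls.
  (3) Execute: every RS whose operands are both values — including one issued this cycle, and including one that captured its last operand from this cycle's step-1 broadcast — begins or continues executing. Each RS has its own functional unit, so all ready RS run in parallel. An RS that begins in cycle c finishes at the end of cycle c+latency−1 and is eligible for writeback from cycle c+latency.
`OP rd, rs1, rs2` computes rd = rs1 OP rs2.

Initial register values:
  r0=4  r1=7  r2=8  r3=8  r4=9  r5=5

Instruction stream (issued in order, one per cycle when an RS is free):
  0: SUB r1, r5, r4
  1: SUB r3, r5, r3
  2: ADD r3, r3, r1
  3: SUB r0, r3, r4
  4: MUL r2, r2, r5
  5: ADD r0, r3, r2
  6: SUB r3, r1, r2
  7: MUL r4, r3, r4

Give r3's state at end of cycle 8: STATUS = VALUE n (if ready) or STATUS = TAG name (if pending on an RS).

STATUS = TAG Add2

cycle 1: issue SUB r1<-Add1 // r0:4,r1:Add1,r2:8,r3:8,r4:9,r5:5
cycle 2: issue SUB r3<-Add2 // r0:4,r1:Add1,r2:8,r3:Add2,r4:9,r5:5
cycle 3: CDB Add1=-4; issue ADD r3<-Add1 // r0:4,r1:-4,r2:8,r3:Add1,r4:9,r5:5
cycle 4: CDB Add2=-3; issue SUB r0<-Add2 // r0:Add2,r1:-4,r2:8,r3:Add1,r4:9,r5:5
cycle 5: issue MUL r2<-Mul1 // r0:Add2,r1:-4,r2:Mul1,r3:Add1,r4:9,r5:5
cycle 6: CDB Add1=-7; issue ADD r0<-Add1 // r0:Add1,r1:-4,r2:Mul1,r3:-7,r4:9,r5:5
cycle 7: stall // r0:Add1,r1:-4,r2:Mul1,r3:-7,r4:9,r5:5
cycle 8: CDB Add2=-16; issue SUB r3<-Add2 // r0:Add1,r1:-4,r2:Mul1,r3:Add2,r4:9,r5:5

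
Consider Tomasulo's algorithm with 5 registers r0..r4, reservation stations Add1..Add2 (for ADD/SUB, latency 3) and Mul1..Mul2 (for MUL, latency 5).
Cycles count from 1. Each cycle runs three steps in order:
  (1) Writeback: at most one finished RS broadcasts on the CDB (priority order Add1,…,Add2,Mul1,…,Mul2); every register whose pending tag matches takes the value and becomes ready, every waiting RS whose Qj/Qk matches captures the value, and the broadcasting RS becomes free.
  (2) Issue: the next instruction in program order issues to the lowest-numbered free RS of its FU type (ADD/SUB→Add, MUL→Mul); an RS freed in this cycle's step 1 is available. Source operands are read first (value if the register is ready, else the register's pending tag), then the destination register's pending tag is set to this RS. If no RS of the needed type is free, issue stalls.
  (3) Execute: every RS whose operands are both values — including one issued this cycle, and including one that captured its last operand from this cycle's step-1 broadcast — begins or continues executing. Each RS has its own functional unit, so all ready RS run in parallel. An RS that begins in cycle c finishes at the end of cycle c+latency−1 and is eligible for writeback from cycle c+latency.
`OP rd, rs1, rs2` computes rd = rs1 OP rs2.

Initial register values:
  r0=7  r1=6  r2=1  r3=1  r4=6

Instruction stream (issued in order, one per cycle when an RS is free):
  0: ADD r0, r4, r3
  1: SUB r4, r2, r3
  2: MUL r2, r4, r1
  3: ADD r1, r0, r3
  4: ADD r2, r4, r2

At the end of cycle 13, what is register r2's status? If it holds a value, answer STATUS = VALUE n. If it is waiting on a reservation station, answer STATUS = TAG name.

STATUS = VALUE 0

cycle 1: issue ADD r0<-Add1 // r0:Add1,r1:6,r2:1,r3:1,r4:6
cycle 2: issue SUB r4<-Add2 // r0:Add1,r1:6,r2:1,r3:1,r4:Add2
cycle 3: issue MUL r2<-Mul1 // r0:Add1,r1:6,r2:Mul1,r3:1,r4:Add2
cycle 4: CDB Add1=7; issue ADD r1<-Add1 // r0:7,r1:Add1,r2:Mul1,r3:1,r4:Add2
cycle 5: CDB Add2=0; issue ADD r2<-Add2 // r0:7,r1:Add1,r2:Add2,r3:1,r4:0
cycle 6: - // r0:7,r1:Add1,r2:Add2,r3:1,r4:0
cycle 7: CDB Add1=8 // r0:7,r1:8,r2:Add2,r3:1,r4:0
cycle 8: - // r0:7,r1:8,r2:Add2,r3:1,r4:0
cycle 9: - // r0:7,r1:8,r2:Add2,r3:1,r4:0
cycle 10: CDB Mul1=0 // r0:7,r1:8,r2:Add2,r3:1,r4:0
cycle 11: - // r0:7,r1:8,r2:Add2,r3:1,r4:0
cycle 12: - // r0:7,r1:8,r2:Add2,r3:1,r4:0
cycle 13: CDB Add2=0 // r0:7,r1:8,r2:0,r3:1,r4:0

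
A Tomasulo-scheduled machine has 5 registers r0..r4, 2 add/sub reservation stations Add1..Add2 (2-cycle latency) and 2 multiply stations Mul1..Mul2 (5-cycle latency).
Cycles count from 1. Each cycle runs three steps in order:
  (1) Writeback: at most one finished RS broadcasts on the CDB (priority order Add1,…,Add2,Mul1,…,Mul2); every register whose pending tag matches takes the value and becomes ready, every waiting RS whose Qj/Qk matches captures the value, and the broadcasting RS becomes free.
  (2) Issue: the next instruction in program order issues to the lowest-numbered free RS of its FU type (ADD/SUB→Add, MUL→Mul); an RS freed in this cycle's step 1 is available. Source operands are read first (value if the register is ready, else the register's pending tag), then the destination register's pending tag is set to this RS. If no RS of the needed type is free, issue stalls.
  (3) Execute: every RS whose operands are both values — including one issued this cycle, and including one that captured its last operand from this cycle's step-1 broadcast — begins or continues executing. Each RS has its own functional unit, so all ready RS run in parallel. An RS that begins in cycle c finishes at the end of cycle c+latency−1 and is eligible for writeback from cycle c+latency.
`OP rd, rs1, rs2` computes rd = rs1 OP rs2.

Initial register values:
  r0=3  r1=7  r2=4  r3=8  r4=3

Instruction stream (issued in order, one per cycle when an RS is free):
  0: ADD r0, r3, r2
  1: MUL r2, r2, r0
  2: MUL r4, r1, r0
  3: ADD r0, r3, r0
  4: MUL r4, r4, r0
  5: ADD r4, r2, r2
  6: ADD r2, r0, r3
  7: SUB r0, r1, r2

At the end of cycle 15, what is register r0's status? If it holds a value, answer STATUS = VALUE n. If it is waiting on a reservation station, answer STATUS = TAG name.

STATUS = VALUE -21

c1: issue ADD r0<-Add1 | r0:Add1,r1:7,r2:4,r3:8,r4:3
c2: issue MUL r2<-Mul1 | r0:Add1,r1:7,r2:Mul1,r3:8,r4:3
c3: CDB Add1=12; issue MUL r4<-Mul2 | r0:12,r1:7,r2:Mul1,r3:8,r4:Mul2
c4: issue ADD r0<-Add1 | r0:Add1,r1:7,r2:Mul1,r3:8,r4:Mul2
c5: stall | r0:Add1,r1:7,r2:Mul1,r3:8,r4:Mul2
c6: CDB Add1=20; stall | r0:20,r1:7,r2:Mul1,r3:8,r4:Mul2
c7: stall | r0:20,r1:7,r2:Mul1,r3:8,r4:Mul2
c8: CDB Mul1=48; issue MUL r4<-Mul1 | r0:20,r1:7,r2:48,r3:8,r4:Mul1
c9: CDB Mul2=84; issue ADD r4<-Add1 | r0:20,r1:7,r2:48,r3:8,r4:Add1
c10: issue ADD r2<-Add2 | r0:20,r1:7,r2:Add2,r3:8,r4:Add1
c11: CDB Add1=96; issue SUB r0<-Add1 | r0:Add1,r1:7,r2:Add2,r3:8,r4:96
c12: CDB Add2=28 | r0:Add1,r1:7,r2:28,r3:8,r4:96
c13: - | r0:Add1,r1:7,r2:28,r3:8,r4:96
c14: CDB Add1=-21 | r0:-21,r1:7,r2:28,r3:8,r4:96
c15: CDB Mul1=1680 | r0:-21,r1:7,r2:28,r3:8,r4:96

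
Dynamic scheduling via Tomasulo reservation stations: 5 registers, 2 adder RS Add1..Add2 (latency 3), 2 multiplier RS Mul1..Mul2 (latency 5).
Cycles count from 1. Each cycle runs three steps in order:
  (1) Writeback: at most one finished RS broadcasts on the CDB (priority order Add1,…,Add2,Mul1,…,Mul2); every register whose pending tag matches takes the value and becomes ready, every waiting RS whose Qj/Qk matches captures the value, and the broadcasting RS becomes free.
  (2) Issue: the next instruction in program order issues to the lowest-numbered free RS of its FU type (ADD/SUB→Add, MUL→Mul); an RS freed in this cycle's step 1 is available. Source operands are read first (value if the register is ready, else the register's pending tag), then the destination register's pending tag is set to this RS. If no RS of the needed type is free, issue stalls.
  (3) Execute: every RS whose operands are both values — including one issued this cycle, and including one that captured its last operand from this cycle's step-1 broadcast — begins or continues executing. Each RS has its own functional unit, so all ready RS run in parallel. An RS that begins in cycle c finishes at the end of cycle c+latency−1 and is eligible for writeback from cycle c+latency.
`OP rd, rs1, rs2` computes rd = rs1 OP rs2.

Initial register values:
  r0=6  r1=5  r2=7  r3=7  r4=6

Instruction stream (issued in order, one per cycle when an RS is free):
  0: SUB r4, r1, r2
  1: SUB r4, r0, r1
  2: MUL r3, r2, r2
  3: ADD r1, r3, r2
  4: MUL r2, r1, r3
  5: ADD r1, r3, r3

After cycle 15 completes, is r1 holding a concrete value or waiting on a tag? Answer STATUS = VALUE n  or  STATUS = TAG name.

cycle 1: issue SUB r4<-Add1 // r0:6,r1:5,r2:7,r3:7,r4:Add1
cycle 2: issue SUB r4<-Add2 // r0:6,r1:5,r2:7,r3:7,r4:Add2
cycle 3: issue MUL r3<-Mul1 // r0:6,r1:5,r2:7,r3:Mul1,r4:Add2
cycle 4: CDB Add1=-2; issue ADD r1<-Add1 // r0:6,r1:Add1,r2:7,r3:Mul1,r4:Add2
cycle 5: CDB Add2=1; issue MUL r2<-Mul2 // r0:6,r1:Add1,r2:Mul2,r3:Mul1,r4:1
cycle 6: issue ADD r1<-Add2 // r0:6,r1:Add2,r2:Mul2,r3:Mul1,r4:1
cycle 7: - // r0:6,r1:Add2,r2:Mul2,r3:Mul1,r4:1
cycle 8: CDB Mul1=49 // r0:6,r1:Add2,r2:Mul2,r3:49,r4:1
cycle 9: - // r0:6,r1:Add2,r2:Mul2,r3:49,r4:1
cycle 10: - // r0:6,r1:Add2,r2:Mul2,r3:49,r4:1
cycle 11: CDB Add1=56 // r0:6,r1:Add2,r2:Mul2,r3:49,r4:1
cycle 12: CDB Add2=98 // r0:6,r1:98,r2:Mul2,r3:49,r4:1
cycle 13: - // r0:6,r1:98,r2:Mul2,r3:49,r4:1
cycle 14: - // r0:6,r1:98,r2:Mul2,r3:49,r4:1
cycle 15: - // r0:6,r1:98,r2:Mul2,r3:49,r4:1

STATUS = VALUE 98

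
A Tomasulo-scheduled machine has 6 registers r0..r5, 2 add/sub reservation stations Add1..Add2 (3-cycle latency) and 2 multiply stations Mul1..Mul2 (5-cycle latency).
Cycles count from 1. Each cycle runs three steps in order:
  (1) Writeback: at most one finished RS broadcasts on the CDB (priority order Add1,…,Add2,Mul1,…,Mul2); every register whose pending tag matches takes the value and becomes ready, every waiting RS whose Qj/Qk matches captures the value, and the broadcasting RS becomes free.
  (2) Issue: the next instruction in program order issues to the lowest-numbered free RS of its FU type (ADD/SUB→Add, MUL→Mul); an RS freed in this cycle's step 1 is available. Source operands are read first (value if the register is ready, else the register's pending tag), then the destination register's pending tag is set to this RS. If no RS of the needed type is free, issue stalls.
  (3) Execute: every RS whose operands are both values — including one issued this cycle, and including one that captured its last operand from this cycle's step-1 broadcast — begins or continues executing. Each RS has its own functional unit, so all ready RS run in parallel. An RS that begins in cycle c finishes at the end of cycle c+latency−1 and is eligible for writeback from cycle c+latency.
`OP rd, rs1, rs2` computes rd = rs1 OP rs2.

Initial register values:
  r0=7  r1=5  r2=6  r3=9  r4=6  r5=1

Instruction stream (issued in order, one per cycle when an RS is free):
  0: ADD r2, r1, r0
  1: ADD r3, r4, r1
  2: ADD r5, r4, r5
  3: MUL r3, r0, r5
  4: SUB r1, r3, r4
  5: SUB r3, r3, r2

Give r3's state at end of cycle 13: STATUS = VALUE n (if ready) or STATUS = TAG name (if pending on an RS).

STATUS = TAG Add1

  c1: issue ADD r2<-Add1  regs: r0:7,r1:5,r2:Add1,r3:9,r4:6,r5:1
  c2: issue ADD r3<-Add2  regs: r0:7,r1:5,r2:Add1,r3:Add2,r4:6,r5:1
  c3: stall  regs: r0:7,r1:5,r2:Add1,r3:Add2,r4:6,r5:1
  c4: CDB Add1=12; issue ADD r5<-Add1  regs: r0:7,r1:5,r2:12,r3:Add2,r4:6,r5:Add1
  c5: CDB Add2=11; issue MUL r3<-Mul1  regs: r0:7,r1:5,r2:12,r3:Mul1,r4:6,r5:Add1
  c6: issue SUB r1<-Add2  regs: r0:7,r1:Add2,r2:12,r3:Mul1,r4:6,r5:Add1
  c7: CDB Add1=7; issue SUB r3<-Add1  regs: r0:7,r1:Add2,r2:12,r3:Add1,r4:6,r5:7
  c8: -  regs: r0:7,r1:Add2,r2:12,r3:Add1,r4:6,r5:7
  c9: -  regs: r0:7,r1:Add2,r2:12,r3:Add1,r4:6,r5:7
  c10: -  regs: r0:7,r1:Add2,r2:12,r3:Add1,r4:6,r5:7
  c11: -  regs: r0:7,r1:Add2,r2:12,r3:Add1,r4:6,r5:7
  c12: CDB Mul1=49  regs: r0:7,r1:Add2,r2:12,r3:Add1,r4:6,r5:7
  c13: -  regs: r0:7,r1:Add2,r2:12,r3:Add1,r4:6,r5:7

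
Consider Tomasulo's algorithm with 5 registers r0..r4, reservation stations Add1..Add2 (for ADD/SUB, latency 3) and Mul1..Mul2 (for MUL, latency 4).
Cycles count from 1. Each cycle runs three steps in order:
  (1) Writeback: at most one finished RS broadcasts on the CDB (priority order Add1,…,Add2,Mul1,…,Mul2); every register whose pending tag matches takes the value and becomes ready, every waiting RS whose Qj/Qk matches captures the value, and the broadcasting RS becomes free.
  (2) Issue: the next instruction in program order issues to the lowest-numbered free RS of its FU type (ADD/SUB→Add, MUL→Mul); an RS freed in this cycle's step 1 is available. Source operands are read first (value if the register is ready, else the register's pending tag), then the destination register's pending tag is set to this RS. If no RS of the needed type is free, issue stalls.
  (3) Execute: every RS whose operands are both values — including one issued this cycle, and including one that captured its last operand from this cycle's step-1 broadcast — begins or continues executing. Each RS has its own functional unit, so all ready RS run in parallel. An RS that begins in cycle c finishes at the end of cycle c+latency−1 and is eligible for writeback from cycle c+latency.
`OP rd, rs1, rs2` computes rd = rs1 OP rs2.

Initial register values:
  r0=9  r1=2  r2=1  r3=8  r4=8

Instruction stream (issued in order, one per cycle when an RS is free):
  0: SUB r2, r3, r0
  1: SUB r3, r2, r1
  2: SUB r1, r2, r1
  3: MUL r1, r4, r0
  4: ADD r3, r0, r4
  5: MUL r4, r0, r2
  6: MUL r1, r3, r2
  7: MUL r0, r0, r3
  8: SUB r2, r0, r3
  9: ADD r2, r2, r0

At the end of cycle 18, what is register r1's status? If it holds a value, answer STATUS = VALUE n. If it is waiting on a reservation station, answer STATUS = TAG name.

STATUS = VALUE -17

  c1: issue SUB r2<-Add1  regs: r0:9,r1:2,r2:Add1,r3:8,r4:8
  c2: issue SUB r3<-Add2  regs: r0:9,r1:2,r2:Add1,r3:Add2,r4:8
  c3: stall  regs: r0:9,r1:2,r2:Add1,r3:Add2,r4:8
  c4: CDB Add1=-1; issue SUB r1<-Add1  regs: r0:9,r1:Add1,r2:-1,r3:Add2,r4:8
  c5: issue MUL r1<-Mul1  regs: r0:9,r1:Mul1,r2:-1,r3:Add2,r4:8
  c6: stall  regs: r0:9,r1:Mul1,r2:-1,r3:Add2,r4:8
  c7: CDB Add1=-3; issue ADD r3<-Add1  regs: r0:9,r1:Mul1,r2:-1,r3:Add1,r4:8
  c8: CDB Add2=-3; issue MUL r4<-Mul2  regs: r0:9,r1:Mul1,r2:-1,r3:Add1,r4:Mul2
  c9: CDB Mul1=72; issue MUL r1<-Mul1  regs: r0:9,r1:Mul1,r2:-1,r3:Add1,r4:Mul2
  c10: CDB Add1=17; stall  regs: r0:9,r1:Mul1,r2:-1,r3:17,r4:Mul2
  c11: stall  regs: r0:9,r1:Mul1,r2:-1,r3:17,r4:Mul2
  c12: CDB Mul2=-9; issue MUL r0<-Mul2  regs: r0:Mul2,r1:Mul1,r2:-1,r3:17,r4:-9
  c13: issue SUB r2<-Add1  regs: r0:Mul2,r1:Mul1,r2:Add1,r3:17,r4:-9
  c14: CDB Mul1=-17; issue ADD r2<-Add2  regs: r0:Mul2,r1:-17,r2:Add2,r3:17,r4:-9
  c15: -  regs: r0:Mul2,r1:-17,r2:Add2,r3:17,r4:-9
  c16: CDB Mul2=153  regs: r0:153,r1:-17,r2:Add2,r3:17,r4:-9
  c17: -  regs: r0:153,r1:-17,r2:Add2,r3:17,r4:-9
  c18: -  regs: r0:153,r1:-17,r2:Add2,r3:17,r4:-9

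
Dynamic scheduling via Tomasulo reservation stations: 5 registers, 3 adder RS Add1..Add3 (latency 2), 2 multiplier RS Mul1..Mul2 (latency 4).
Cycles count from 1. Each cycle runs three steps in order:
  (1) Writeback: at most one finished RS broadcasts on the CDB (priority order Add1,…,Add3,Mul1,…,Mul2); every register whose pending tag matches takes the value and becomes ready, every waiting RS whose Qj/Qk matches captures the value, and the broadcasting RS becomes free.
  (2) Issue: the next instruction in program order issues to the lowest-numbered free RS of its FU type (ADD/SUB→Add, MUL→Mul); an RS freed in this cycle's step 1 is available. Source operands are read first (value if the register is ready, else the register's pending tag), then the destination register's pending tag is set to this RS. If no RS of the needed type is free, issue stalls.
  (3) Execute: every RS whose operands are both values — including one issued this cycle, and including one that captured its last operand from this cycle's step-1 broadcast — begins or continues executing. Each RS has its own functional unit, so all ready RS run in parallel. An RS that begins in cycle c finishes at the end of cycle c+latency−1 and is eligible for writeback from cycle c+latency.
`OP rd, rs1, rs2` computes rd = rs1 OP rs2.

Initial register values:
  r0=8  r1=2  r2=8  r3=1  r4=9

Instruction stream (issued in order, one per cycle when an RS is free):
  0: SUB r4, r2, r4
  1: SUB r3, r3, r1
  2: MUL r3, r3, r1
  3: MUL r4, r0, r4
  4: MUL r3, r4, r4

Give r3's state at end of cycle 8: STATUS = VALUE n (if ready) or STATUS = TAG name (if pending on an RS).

cycle 1: issue SUB r4<-Add1 // r0:8,r1:2,r2:8,r3:1,r4:Add1
cycle 2: issue SUB r3<-Add2 // r0:8,r1:2,r2:8,r3:Add2,r4:Add1
cycle 3: CDB Add1=-1; issue MUL r3<-Mul1 // r0:8,r1:2,r2:8,r3:Mul1,r4:-1
cycle 4: CDB Add2=-1; issue MUL r4<-Mul2 // r0:8,r1:2,r2:8,r3:Mul1,r4:Mul2
cycle 5: stall // r0:8,r1:2,r2:8,r3:Mul1,r4:Mul2
cycle 6: stall // r0:8,r1:2,r2:8,r3:Mul1,r4:Mul2
cycle 7: stall // r0:8,r1:2,r2:8,r3:Mul1,r4:Mul2
cycle 8: CDB Mul1=-2; issue MUL r3<-Mul1 // r0:8,r1:2,r2:8,r3:Mul1,r4:Mul2

STATUS = TAG Mul1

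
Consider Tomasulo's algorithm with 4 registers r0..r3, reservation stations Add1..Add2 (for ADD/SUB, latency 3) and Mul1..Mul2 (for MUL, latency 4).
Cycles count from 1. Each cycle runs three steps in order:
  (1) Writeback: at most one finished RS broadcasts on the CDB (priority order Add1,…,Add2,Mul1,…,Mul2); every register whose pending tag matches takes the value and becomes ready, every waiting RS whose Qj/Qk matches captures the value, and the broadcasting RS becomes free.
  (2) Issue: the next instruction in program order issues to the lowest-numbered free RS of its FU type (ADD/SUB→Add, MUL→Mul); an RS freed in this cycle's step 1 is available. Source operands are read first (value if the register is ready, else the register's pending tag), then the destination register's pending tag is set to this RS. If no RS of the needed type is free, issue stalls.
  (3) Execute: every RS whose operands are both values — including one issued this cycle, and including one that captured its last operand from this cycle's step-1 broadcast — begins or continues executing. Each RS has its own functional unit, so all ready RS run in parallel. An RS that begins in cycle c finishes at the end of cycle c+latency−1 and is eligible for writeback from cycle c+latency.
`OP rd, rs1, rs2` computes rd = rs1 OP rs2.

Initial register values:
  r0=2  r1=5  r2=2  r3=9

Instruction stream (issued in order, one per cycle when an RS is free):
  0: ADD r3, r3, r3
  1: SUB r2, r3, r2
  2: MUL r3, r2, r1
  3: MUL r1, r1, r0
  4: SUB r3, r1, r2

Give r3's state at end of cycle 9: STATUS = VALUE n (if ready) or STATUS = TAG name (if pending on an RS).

STATUS = TAG Add1

  c1: issue ADD r3<-Add1  regs: r0:2,r1:5,r2:2,r3:Add1
  c2: issue SUB r2<-Add2  regs: r0:2,r1:5,r2:Add2,r3:Add1
  c3: issue MUL r3<-Mul1  regs: r0:2,r1:5,r2:Add2,r3:Mul1
  c4: CDB Add1=18; issue MUL r1<-Mul2  regs: r0:2,r1:Mul2,r2:Add2,r3:Mul1
  c5: issue SUB r3<-Add1  regs: r0:2,r1:Mul2,r2:Add2,r3:Add1
  c6: -  regs: r0:2,r1:Mul2,r2:Add2,r3:Add1
  c7: CDB Add2=16  regs: r0:2,r1:Mul2,r2:16,r3:Add1
  c8: CDB Mul2=10  regs: r0:2,r1:10,r2:16,r3:Add1
  c9: -  regs: r0:2,r1:10,r2:16,r3:Add1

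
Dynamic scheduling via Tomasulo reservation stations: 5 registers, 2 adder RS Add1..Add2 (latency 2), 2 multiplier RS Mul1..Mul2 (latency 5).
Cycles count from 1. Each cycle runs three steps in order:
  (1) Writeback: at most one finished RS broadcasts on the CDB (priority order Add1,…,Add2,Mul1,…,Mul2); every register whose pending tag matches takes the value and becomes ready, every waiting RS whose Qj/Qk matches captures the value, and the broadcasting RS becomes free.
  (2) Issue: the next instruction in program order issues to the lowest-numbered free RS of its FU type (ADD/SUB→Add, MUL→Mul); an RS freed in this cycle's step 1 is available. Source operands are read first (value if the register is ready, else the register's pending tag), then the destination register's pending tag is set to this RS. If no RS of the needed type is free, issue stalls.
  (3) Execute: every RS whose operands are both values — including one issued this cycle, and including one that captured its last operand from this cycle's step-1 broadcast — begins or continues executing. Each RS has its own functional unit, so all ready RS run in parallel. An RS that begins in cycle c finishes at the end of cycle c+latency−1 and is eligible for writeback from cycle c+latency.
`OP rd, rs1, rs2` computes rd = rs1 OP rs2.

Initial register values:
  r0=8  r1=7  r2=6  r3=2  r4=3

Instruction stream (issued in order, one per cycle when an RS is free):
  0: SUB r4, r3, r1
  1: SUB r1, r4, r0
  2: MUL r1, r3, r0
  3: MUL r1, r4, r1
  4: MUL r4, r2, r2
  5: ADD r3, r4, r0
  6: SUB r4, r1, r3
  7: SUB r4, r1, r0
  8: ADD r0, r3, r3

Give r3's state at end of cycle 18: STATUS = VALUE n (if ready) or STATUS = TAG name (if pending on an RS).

STATUS = VALUE 44

  c1: issue SUB r4<-Add1  regs: r0:8,r1:7,r2:6,r3:2,r4:Add1
  c2: issue SUB r1<-Add2  regs: r0:8,r1:Add2,r2:6,r3:2,r4:Add1
  c3: CDB Add1=-5; issue MUL r1<-Mul1  regs: r0:8,r1:Mul1,r2:6,r3:2,r4:-5
  c4: issue MUL r1<-Mul2  regs: r0:8,r1:Mul2,r2:6,r3:2,r4:-5
  c5: CDB Add2=-13; stall  regs: r0:8,r1:Mul2,r2:6,r3:2,r4:-5
  c6: stall  regs: r0:8,r1:Mul2,r2:6,r3:2,r4:-5
  c7: stall  regs: r0:8,r1:Mul2,r2:6,r3:2,r4:-5
  c8: CDB Mul1=16; issue MUL r4<-Mul1  regs: r0:8,r1:Mul2,r2:6,r3:2,r4:Mul1
  c9: issue ADD r3<-Add1  regs: r0:8,r1:Mul2,r2:6,r3:Add1,r4:Mul1
  c10: issue SUB r4<-Add2  regs: r0:8,r1:Mul2,r2:6,r3:Add1,r4:Add2
  c11: stall  regs: r0:8,r1:Mul2,r2:6,r3:Add1,r4:Add2
  c12: stall  regs: r0:8,r1:Mul2,r2:6,r3:Add1,r4:Add2
  c13: CDB Mul1=36; stall  regs: r0:8,r1:Mul2,r2:6,r3:Add1,r4:Add2
  c14: CDB Mul2=-80; stall  regs: r0:8,r1:-80,r2:6,r3:Add1,r4:Add2
  c15: CDB Add1=44; issue SUB r4<-Add1  regs: r0:8,r1:-80,r2:6,r3:44,r4:Add1
  c16: stall  regs: r0:8,r1:-80,r2:6,r3:44,r4:Add1
  c17: CDB Add1=-88; issue ADD r0<-Add1  regs: r0:Add1,r1:-80,r2:6,r3:44,r4:-88
  c18: CDB Add2=-124  regs: r0:Add1,r1:-80,r2:6,r3:44,r4:-88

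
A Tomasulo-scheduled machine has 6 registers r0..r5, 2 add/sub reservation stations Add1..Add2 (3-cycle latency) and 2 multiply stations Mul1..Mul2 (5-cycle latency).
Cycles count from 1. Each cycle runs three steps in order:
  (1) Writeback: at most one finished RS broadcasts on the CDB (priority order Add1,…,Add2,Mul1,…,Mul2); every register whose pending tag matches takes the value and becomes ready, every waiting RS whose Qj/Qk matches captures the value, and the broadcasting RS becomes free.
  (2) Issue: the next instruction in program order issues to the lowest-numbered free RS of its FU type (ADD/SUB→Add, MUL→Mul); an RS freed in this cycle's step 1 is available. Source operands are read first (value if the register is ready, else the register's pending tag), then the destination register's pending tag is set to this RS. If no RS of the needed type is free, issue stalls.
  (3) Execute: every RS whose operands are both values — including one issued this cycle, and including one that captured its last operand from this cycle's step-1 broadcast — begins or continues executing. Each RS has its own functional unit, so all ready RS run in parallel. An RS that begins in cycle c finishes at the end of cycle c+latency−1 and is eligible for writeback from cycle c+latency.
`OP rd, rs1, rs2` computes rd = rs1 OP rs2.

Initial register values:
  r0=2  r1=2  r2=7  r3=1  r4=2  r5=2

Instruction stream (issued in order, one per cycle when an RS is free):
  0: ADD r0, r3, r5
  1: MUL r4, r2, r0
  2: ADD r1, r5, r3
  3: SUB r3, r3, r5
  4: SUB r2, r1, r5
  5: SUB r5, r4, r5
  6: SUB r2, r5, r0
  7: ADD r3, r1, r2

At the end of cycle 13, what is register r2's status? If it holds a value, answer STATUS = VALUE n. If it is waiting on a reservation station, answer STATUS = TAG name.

STATUS = TAG Add2

  c1: issue ADD r0<-Add1  regs: r0:Add1,r1:2,r2:7,r3:1,r4:2,r5:2
  c2: issue MUL r4<-Mul1  regs: r0:Add1,r1:2,r2:7,r3:1,r4:Mul1,r5:2
  c3: issue ADD r1<-Add2  regs: r0:Add1,r1:Add2,r2:7,r3:1,r4:Mul1,r5:2
  c4: CDB Add1=3; issue SUB r3<-Add1  regs: r0:3,r1:Add2,r2:7,r3:Add1,r4:Mul1,r5:2
  c5: stall  regs: r0:3,r1:Add2,r2:7,r3:Add1,r4:Mul1,r5:2
  c6: CDB Add2=3; issue SUB r2<-Add2  regs: r0:3,r1:3,r2:Add2,r3:Add1,r4:Mul1,r5:2
  c7: CDB Add1=-1; issue SUB r5<-Add1  regs: r0:3,r1:3,r2:Add2,r3:-1,r4:Mul1,r5:Add1
  c8: stall  regs: r0:3,r1:3,r2:Add2,r3:-1,r4:Mul1,r5:Add1
  c9: CDB Add2=1; issue SUB r2<-Add2  regs: r0:3,r1:3,r2:Add2,r3:-1,r4:Mul1,r5:Add1
  c10: CDB Mul1=21; stall  regs: r0:3,r1:3,r2:Add2,r3:-1,r4:21,r5:Add1
  c11: stall  regs: r0:3,r1:3,r2:Add2,r3:-1,r4:21,r5:Add1
  c12: stall  regs: r0:3,r1:3,r2:Add2,r3:-1,r4:21,r5:Add1
  c13: CDB Add1=19; issue ADD r3<-Add1  regs: r0:3,r1:3,r2:Add2,r3:Add1,r4:21,r5:19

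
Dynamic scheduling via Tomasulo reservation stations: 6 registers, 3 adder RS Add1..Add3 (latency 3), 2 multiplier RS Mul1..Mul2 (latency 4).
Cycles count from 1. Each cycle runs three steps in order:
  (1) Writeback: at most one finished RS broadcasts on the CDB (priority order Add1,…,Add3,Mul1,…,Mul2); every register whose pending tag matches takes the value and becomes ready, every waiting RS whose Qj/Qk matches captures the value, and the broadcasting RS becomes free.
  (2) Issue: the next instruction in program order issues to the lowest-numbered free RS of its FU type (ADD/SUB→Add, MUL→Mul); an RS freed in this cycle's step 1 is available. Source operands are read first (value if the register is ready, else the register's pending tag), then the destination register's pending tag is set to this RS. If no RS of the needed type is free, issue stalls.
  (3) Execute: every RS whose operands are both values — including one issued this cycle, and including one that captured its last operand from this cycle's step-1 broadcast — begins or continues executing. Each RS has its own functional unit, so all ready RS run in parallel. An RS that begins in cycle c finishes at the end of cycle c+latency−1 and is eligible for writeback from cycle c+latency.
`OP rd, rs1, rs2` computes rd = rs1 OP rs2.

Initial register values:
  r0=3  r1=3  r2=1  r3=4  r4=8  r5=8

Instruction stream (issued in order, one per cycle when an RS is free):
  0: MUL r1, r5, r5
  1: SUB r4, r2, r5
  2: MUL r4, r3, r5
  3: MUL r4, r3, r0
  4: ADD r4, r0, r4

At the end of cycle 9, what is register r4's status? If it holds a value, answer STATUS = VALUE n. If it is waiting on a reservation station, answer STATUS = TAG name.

STATUS = TAG Add1

c1: issue MUL r1<-Mul1 | r0:3,r1:Mul1,r2:1,r3:4,r4:8,r5:8
c2: issue SUB r4<-Add1 | r0:3,r1:Mul1,r2:1,r3:4,r4:Add1,r5:8
c3: issue MUL r4<-Mul2 | r0:3,r1:Mul1,r2:1,r3:4,r4:Mul2,r5:8
c4: stall | r0:3,r1:Mul1,r2:1,r3:4,r4:Mul2,r5:8
c5: CDB Add1=-7; stall | r0:3,r1:Mul1,r2:1,r3:4,r4:Mul2,r5:8
c6: CDB Mul1=64; issue MUL r4<-Mul1 | r0:3,r1:64,r2:1,r3:4,r4:Mul1,r5:8
c7: CDB Mul2=32; issue ADD r4<-Add1 | r0:3,r1:64,r2:1,r3:4,r4:Add1,r5:8
c8: - | r0:3,r1:64,r2:1,r3:4,r4:Add1,r5:8
c9: - | r0:3,r1:64,r2:1,r3:4,r4:Add1,r5:8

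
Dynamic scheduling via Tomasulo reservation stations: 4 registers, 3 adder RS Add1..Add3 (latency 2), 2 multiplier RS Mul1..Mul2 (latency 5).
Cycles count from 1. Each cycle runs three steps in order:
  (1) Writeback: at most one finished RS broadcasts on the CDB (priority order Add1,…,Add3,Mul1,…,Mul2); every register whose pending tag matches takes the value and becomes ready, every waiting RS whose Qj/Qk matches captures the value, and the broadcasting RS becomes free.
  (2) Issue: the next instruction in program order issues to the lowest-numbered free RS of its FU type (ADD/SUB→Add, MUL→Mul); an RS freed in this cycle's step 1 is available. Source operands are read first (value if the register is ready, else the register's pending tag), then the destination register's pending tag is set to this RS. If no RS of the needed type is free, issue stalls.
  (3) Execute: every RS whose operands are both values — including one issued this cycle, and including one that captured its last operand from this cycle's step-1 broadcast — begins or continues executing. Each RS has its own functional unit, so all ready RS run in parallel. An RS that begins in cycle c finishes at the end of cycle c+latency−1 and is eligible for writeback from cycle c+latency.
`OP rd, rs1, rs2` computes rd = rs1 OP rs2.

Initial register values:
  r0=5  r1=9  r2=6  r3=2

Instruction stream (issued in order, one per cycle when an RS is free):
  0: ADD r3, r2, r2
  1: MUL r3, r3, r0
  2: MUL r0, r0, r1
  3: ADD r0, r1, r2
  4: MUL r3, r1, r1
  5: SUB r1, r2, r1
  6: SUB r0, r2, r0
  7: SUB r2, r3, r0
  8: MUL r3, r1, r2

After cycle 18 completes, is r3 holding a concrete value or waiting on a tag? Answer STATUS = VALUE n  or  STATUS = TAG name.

STATUS = TAG Mul2

  c1: issue ADD r3<-Add1  regs: r0:5,r1:9,r2:6,r3:Add1
  c2: issue MUL r3<-Mul1  regs: r0:5,r1:9,r2:6,r3:Mul1
  c3: CDB Add1=12; issue MUL r0<-Mul2  regs: r0:Mul2,r1:9,r2:6,r3:Mul1
  c4: issue ADD r0<-Add1  regs: r0:Add1,r1:9,r2:6,r3:Mul1
  c5: stall  regs: r0:Add1,r1:9,r2:6,r3:Mul1
  c6: CDB Add1=15; stall  regs: r0:15,r1:9,r2:6,r3:Mul1
  c7: stall  regs: r0:15,r1:9,r2:6,r3:Mul1
  c8: CDB Mul1=60; issue MUL r3<-Mul1  regs: r0:15,r1:9,r2:6,r3:Mul1
  c9: CDB Mul2=45; issue SUB r1<-Add1  regs: r0:15,r1:Add1,r2:6,r3:Mul1
  c10: issue SUB r0<-Add2  regs: r0:Add2,r1:Add1,r2:6,r3:Mul1
  c11: CDB Add1=-3; issue SUB r2<-Add1  regs: r0:Add2,r1:-3,r2:Add1,r3:Mul1
  c12: CDB Add2=-9; issue MUL r3<-Mul2  regs: r0:-9,r1:-3,r2:Add1,r3:Mul2
  c13: CDB Mul1=81  regs: r0:-9,r1:-3,r2:Add1,r3:Mul2
  c14: -  regs: r0:-9,r1:-3,r2:Add1,r3:Mul2
  c15: CDB Add1=90  regs: r0:-9,r1:-3,r2:90,r3:Mul2
  c16: -  regs: r0:-9,r1:-3,r2:90,r3:Mul2
  c17: -  regs: r0:-9,r1:-3,r2:90,r3:Mul2
  c18: -  regs: r0:-9,r1:-3,r2:90,r3:Mul2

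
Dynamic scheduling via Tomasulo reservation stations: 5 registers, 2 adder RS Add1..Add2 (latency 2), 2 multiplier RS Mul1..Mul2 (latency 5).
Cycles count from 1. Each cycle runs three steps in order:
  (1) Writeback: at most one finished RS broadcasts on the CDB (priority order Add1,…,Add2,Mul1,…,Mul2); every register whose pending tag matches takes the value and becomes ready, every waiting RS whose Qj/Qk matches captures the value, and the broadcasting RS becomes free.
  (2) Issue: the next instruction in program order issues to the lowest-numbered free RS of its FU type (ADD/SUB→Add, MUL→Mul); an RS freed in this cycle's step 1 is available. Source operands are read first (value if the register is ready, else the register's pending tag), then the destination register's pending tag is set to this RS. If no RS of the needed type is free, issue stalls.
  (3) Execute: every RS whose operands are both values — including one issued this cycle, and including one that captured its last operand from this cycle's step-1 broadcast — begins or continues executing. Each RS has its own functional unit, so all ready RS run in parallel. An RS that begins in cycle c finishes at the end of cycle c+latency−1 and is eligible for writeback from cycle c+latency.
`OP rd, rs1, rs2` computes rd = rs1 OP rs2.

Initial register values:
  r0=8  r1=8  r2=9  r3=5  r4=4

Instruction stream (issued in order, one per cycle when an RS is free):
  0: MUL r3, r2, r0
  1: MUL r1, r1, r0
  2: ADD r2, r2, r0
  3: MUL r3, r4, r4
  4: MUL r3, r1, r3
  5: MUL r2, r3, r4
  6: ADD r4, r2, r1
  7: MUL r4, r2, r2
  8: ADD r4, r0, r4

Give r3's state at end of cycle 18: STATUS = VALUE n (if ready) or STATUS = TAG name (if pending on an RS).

cycle 1: issue MUL r3<-Mul1 // r0:8,r1:8,r2:9,r3:Mul1,r4:4
cycle 2: issue MUL r1<-Mul2 // r0:8,r1:Mul2,r2:9,r3:Mul1,r4:4
cycle 3: issue ADD r2<-Add1 // r0:8,r1:Mul2,r2:Add1,r3:Mul1,r4:4
cycle 4: stall // r0:8,r1:Mul2,r2:Add1,r3:Mul1,r4:4
cycle 5: CDB Add1=17; stall // r0:8,r1:Mul2,r2:17,r3:Mul1,r4:4
cycle 6: CDB Mul1=72; issue MUL r3<-Mul1 // r0:8,r1:Mul2,r2:17,r3:Mul1,r4:4
cycle 7: CDB Mul2=64; issue MUL r3<-Mul2 // r0:8,r1:64,r2:17,r3:Mul2,r4:4
cycle 8: stall // r0:8,r1:64,r2:17,r3:Mul2,r4:4
cycle 9: stall // r0:8,r1:64,r2:17,r3:Mul2,r4:4
cycle 10: stall // r0:8,r1:64,r2:17,r3:Mul2,r4:4
cycle 11: CDB Mul1=16; issue MUL r2<-Mul1 // r0:8,r1:64,r2:Mul1,r3:Mul2,r4:4
cycle 12: issue ADD r4<-Add1 // r0:8,r1:64,r2:Mul1,r3:Mul2,r4:Add1
cycle 13: stall // r0:8,r1:64,r2:Mul1,r3:Mul2,r4:Add1
cycle 14: stall // r0:8,r1:64,r2:Mul1,r3:Mul2,r4:Add1
cycle 15: stall // r0:8,r1:64,r2:Mul1,r3:Mul2,r4:Add1
cycle 16: CDB Mul2=1024; issue MUL r4<-Mul2 // r0:8,r1:64,r2:Mul1,r3:1024,r4:Mul2
cycle 17: issue ADD r4<-Add2 // r0:8,r1:64,r2:Mul1,r3:1024,r4:Add2
cycle 18: - // r0:8,r1:64,r2:Mul1,r3:1024,r4:Add2

STATUS = VALUE 1024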